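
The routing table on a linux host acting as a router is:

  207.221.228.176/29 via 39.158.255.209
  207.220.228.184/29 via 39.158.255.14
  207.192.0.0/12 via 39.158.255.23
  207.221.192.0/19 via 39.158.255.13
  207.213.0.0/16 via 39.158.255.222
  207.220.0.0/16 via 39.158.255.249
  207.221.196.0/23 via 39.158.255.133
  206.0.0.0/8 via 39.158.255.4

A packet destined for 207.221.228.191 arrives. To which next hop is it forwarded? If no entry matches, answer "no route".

no route

No entry's prefix contains 207.221.228.191; there is no default route.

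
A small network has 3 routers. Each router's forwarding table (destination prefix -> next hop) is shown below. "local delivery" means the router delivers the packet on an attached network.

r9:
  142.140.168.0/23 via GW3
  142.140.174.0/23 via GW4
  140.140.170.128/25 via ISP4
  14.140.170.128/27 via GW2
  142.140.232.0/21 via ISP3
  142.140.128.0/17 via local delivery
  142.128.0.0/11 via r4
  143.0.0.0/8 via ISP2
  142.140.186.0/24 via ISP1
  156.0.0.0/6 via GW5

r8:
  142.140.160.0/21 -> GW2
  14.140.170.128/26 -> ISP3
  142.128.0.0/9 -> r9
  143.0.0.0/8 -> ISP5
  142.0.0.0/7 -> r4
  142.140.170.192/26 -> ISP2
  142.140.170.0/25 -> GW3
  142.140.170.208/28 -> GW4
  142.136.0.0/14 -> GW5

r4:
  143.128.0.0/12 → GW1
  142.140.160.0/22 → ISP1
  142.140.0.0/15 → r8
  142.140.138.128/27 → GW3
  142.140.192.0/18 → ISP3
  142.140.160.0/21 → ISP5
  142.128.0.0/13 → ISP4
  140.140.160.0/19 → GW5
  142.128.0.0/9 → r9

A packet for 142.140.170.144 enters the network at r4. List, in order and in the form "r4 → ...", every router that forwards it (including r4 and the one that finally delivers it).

r4 → r8 → r9

At r4: longest match for 142.140.170.144 is 142.140.0.0/15 -> r8
At r8: longest match for 142.140.170.144 is 142.128.0.0/9 -> r9
At r9: longest match for 142.140.170.144 is 142.140.128.0/17 -> local delivery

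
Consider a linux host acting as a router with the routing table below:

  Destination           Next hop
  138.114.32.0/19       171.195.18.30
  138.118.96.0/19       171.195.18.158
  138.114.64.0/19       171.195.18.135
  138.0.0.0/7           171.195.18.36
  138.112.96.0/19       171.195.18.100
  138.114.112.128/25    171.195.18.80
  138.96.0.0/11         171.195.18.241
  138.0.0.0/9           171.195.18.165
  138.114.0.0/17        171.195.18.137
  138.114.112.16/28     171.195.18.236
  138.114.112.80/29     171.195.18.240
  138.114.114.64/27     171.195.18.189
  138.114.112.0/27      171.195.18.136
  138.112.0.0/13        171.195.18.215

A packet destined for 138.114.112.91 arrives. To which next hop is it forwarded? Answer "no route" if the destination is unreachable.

171.195.18.137

Routes whose prefix contains 138.114.112.91:
  138.0.0.0/7 (138.0.0.0 - 139.255.255.255) -> 171.195.18.36
  138.0.0.0/9 (138.0.0.0 - 138.127.255.255) -> 171.195.18.165
  138.96.0.0/11 (138.96.0.0 - 138.127.255.255) -> 171.195.18.241
  138.112.0.0/13 (138.112.0.0 - 138.119.255.255) -> 171.195.18.215
  138.114.0.0/17 (138.114.0.0 - 138.114.127.255) -> 171.195.18.137
More-specific entries that do NOT match:
  138.114.112.80/29 (138.114.112.80 - 138.114.112.87) does not contain 138.114.112.91
  138.114.112.16/28 (138.114.112.16 - 138.114.112.31) does not contain 138.114.112.91
  138.114.114.64/27 (138.114.114.64 - 138.114.114.95) does not contain 138.114.112.91
  138.114.112.0/27 (138.114.112.0 - 138.114.112.31) does not contain 138.114.112.91
  138.114.112.128/25 (138.114.112.128 - 138.114.112.255) does not contain 138.114.112.91
  138.114.32.0/19 (138.114.32.0 - 138.114.63.255) does not contain 138.114.112.91
  138.118.96.0/19 (138.118.96.0 - 138.118.127.255) does not contain 138.114.112.91
  138.114.64.0/19 (138.114.64.0 - 138.114.95.255) does not contain 138.114.112.91
  138.112.96.0/19 (138.112.96.0 - 138.112.127.255) does not contain 138.114.112.91
Longest matching prefix is /17 -> next hop 171.195.18.137.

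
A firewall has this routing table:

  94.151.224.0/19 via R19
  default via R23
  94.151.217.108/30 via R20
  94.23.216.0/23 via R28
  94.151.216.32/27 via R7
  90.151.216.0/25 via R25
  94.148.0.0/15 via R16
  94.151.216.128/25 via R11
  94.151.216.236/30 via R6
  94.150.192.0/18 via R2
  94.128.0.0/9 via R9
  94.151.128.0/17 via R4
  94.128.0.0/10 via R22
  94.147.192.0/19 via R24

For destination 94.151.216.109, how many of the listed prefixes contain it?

Prefixes containing 94.151.216.109:
  0.0.0.0/0 (default, matches everything)
  94.128.0.0/9 (94.128.0.0 - 94.255.255.255)
  94.128.0.0/10 (94.128.0.0 - 94.191.255.255)
  94.151.128.0/17 (94.151.128.0 - 94.151.255.255)
Total matching entries: 4.

4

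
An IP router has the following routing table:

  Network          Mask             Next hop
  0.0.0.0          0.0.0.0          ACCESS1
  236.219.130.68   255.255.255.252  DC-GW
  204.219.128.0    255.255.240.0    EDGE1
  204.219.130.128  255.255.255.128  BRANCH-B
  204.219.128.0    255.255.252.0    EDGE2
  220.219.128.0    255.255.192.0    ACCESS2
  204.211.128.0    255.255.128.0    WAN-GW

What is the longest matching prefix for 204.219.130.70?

Entries matching 204.219.130.70:
  0.0.0.0/0 (default, matches everything)
  204.219.128.0/20 (204.219.128.0 - 204.219.143.255)
  204.219.128.0/22 (204.219.128.0 - 204.219.131.255)
Most specific is 204.219.128.0/22.

204.219.128.0/22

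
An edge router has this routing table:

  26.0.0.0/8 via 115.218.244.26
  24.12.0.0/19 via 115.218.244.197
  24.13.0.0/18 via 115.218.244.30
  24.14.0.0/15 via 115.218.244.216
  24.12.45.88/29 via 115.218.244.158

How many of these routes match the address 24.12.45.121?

No listed prefix contains 24.12.45.121.
Total matching entries: 0.

0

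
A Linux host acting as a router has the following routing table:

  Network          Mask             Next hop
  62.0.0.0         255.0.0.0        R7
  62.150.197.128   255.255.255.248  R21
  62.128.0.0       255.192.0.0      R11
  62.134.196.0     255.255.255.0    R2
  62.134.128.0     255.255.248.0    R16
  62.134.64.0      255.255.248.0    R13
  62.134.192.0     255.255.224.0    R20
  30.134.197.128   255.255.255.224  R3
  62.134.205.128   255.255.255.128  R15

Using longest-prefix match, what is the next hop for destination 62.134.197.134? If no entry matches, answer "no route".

R20

Routes whose prefix contains 62.134.197.134:
  62.0.0.0/8 (62.0.0.0 - 62.255.255.255) -> R7
  62.128.0.0/10 (62.128.0.0 - 62.191.255.255) -> R11
  62.134.192.0/19 (62.134.192.0 - 62.134.223.255) -> R20
More-specific entries that do NOT match:
  62.150.197.128/29 (62.150.197.128 - 62.150.197.135) does not contain 62.134.197.134
  30.134.197.128/27 (30.134.197.128 - 30.134.197.159) does not contain 62.134.197.134
  62.134.205.128/25 (62.134.205.128 - 62.134.205.255) does not contain 62.134.197.134
  62.134.196.0/24 (62.134.196.0 - 62.134.196.255) does not contain 62.134.197.134
  62.134.128.0/21 (62.134.128.0 - 62.134.135.255) does not contain 62.134.197.134
  62.134.64.0/21 (62.134.64.0 - 62.134.71.255) does not contain 62.134.197.134
Longest matching prefix is /19 -> next hop R20.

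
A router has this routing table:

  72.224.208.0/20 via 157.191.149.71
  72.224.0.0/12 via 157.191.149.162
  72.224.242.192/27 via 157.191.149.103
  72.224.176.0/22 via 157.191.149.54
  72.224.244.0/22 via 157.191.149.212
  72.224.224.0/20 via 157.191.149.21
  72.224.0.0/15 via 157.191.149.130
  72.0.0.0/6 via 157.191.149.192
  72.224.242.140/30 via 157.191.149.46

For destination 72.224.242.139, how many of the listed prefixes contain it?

3

Prefixes containing 72.224.242.139:
  72.0.0.0/6 (72.0.0.0 - 75.255.255.255)
  72.224.0.0/12 (72.224.0.0 - 72.239.255.255)
  72.224.0.0/15 (72.224.0.0 - 72.225.255.255)
Total matching entries: 3.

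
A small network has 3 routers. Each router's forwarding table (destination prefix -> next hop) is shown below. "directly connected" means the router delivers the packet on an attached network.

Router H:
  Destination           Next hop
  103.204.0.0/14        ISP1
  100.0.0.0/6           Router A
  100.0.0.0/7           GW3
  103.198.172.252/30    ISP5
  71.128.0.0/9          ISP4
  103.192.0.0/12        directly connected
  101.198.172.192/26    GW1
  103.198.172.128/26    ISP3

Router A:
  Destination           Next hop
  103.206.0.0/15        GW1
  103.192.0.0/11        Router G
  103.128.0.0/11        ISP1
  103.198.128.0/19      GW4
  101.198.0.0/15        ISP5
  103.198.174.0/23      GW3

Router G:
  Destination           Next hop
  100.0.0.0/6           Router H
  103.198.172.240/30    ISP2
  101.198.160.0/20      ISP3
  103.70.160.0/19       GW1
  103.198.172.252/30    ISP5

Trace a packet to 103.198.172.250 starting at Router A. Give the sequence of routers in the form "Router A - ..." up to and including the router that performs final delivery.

Router A - Router G - Router H

At Router A: longest match for 103.198.172.250 is 103.192.0.0/11 -> Router G
At Router G: longest match for 103.198.172.250 is 100.0.0.0/6 -> Router H
At Router H: longest match for 103.198.172.250 is 103.192.0.0/12 -> directly connected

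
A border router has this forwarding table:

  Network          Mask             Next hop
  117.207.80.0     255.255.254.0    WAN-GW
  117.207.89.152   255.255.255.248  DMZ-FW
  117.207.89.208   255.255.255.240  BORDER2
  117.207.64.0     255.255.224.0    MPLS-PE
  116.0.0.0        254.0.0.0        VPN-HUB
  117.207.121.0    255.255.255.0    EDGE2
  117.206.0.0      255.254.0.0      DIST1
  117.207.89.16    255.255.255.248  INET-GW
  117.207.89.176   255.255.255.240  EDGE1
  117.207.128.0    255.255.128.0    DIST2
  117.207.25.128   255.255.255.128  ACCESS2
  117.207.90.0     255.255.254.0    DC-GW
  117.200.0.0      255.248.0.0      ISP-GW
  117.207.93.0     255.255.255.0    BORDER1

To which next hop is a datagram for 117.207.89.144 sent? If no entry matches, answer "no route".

MPLS-PE

Routes whose prefix contains 117.207.89.144:
  116.0.0.0/7 (116.0.0.0 - 117.255.255.255) -> VPN-HUB
  117.200.0.0/13 (117.200.0.0 - 117.207.255.255) -> ISP-GW
  117.206.0.0/15 (117.206.0.0 - 117.207.255.255) -> DIST1
  117.207.64.0/19 (117.207.64.0 - 117.207.95.255) -> MPLS-PE
More-specific entries that do NOT match:
  117.207.89.152/29 (117.207.89.152 - 117.207.89.159) does not contain 117.207.89.144
  117.207.89.16/29 (117.207.89.16 - 117.207.89.23) does not contain 117.207.89.144
  117.207.89.208/28 (117.207.89.208 - 117.207.89.223) does not contain 117.207.89.144
  117.207.89.176/28 (117.207.89.176 - 117.207.89.191) does not contain 117.207.89.144
  117.207.25.128/25 (117.207.25.128 - 117.207.25.255) does not contain 117.207.89.144
  117.207.121.0/24 (117.207.121.0 - 117.207.121.255) does not contain 117.207.89.144
  117.207.93.0/24 (117.207.93.0 - 117.207.93.255) does not contain 117.207.89.144
  117.207.80.0/23 (117.207.80.0 - 117.207.81.255) does not contain 117.207.89.144
  117.207.90.0/23 (117.207.90.0 - 117.207.91.255) does not contain 117.207.89.144
Longest matching prefix is /19 -> next hop MPLS-PE.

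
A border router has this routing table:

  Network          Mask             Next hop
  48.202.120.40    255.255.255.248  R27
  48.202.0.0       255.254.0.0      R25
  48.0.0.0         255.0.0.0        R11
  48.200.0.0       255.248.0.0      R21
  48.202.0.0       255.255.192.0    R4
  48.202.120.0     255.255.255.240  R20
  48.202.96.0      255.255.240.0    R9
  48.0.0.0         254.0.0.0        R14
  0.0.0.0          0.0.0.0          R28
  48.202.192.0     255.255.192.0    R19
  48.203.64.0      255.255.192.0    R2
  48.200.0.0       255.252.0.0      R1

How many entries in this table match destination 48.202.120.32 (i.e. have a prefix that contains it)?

Prefixes containing 48.202.120.32:
  0.0.0.0/0 (default, matches everything)
  48.0.0.0/7 (48.0.0.0 - 49.255.255.255)
  48.0.0.0/8 (48.0.0.0 - 48.255.255.255)
  48.200.0.0/13 (48.200.0.0 - 48.207.255.255)
  48.200.0.0/14 (48.200.0.0 - 48.203.255.255)
  48.202.0.0/15 (48.202.0.0 - 48.203.255.255)
Total matching entries: 6.

6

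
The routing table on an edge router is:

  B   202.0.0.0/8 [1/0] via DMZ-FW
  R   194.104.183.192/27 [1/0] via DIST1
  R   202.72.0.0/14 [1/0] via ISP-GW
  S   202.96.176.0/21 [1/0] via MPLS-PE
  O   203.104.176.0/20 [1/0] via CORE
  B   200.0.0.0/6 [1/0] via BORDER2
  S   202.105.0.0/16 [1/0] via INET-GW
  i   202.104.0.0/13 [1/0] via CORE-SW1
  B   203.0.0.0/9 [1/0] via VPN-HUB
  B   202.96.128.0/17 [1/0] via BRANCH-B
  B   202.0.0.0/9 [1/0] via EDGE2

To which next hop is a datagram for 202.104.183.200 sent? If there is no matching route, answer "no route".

Routes whose prefix contains 202.104.183.200:
  200.0.0.0/6 (200.0.0.0 - 203.255.255.255) -> BORDER2
  202.0.0.0/8 (202.0.0.0 - 202.255.255.255) -> DMZ-FW
  202.0.0.0/9 (202.0.0.0 - 202.127.255.255) -> EDGE2
  202.104.0.0/13 (202.104.0.0 - 202.111.255.255) -> CORE-SW1
More-specific entries that do NOT match:
  194.104.183.192/27 (194.104.183.192 - 194.104.183.223) does not contain 202.104.183.200
  202.96.176.0/21 (202.96.176.0 - 202.96.183.255) does not contain 202.104.183.200
  203.104.176.0/20 (203.104.176.0 - 203.104.191.255) does not contain 202.104.183.200
  202.96.128.0/17 (202.96.128.0 - 202.96.255.255) does not contain 202.104.183.200
  202.105.0.0/16 (202.105.0.0 - 202.105.255.255) does not contain 202.104.183.200
  202.72.0.0/14 (202.72.0.0 - 202.75.255.255) does not contain 202.104.183.200
Longest matching prefix is /13 -> next hop CORE-SW1.

CORE-SW1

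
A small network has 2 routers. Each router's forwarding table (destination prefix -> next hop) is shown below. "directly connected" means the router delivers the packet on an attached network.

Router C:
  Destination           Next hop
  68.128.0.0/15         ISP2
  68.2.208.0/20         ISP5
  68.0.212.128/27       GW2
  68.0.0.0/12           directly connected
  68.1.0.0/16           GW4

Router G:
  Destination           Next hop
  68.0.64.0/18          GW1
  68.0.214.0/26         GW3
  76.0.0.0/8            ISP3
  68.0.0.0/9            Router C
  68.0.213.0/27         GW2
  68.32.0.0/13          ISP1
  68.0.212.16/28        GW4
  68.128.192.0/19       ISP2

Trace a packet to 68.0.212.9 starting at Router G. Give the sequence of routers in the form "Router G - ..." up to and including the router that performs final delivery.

Router G - Router C

At Router G: longest match for 68.0.212.9 is 68.0.0.0/9 -> Router C
At Router C: longest match for 68.0.212.9 is 68.0.0.0/12 -> directly connected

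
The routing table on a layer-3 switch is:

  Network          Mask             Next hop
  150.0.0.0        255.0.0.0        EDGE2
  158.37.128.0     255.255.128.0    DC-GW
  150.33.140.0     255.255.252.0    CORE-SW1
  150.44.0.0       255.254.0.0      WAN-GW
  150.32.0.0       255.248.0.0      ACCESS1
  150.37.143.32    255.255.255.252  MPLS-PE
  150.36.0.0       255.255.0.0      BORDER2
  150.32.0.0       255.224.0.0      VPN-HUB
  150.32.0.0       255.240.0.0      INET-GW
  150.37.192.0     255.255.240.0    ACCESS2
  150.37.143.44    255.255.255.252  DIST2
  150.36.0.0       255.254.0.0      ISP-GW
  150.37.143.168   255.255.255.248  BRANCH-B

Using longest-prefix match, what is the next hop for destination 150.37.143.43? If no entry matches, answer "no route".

Routes whose prefix contains 150.37.143.43:
  150.0.0.0/8 (150.0.0.0 - 150.255.255.255) -> EDGE2
  150.32.0.0/11 (150.32.0.0 - 150.63.255.255) -> VPN-HUB
  150.32.0.0/12 (150.32.0.0 - 150.47.255.255) -> INET-GW
  150.32.0.0/13 (150.32.0.0 - 150.39.255.255) -> ACCESS1
  150.36.0.0/15 (150.36.0.0 - 150.37.255.255) -> ISP-GW
More-specific entries that do NOT match:
  150.37.143.32/30 (150.37.143.32 - 150.37.143.35) does not contain 150.37.143.43
  150.37.143.44/30 (150.37.143.44 - 150.37.143.47) does not contain 150.37.143.43
  150.37.143.168/29 (150.37.143.168 - 150.37.143.175) does not contain 150.37.143.43
  150.33.140.0/22 (150.33.140.0 - 150.33.143.255) does not contain 150.37.143.43
  150.37.192.0/20 (150.37.192.0 - 150.37.207.255) does not contain 150.37.143.43
  158.37.128.0/17 (158.37.128.0 - 158.37.255.255) does not contain 150.37.143.43
  150.36.0.0/16 (150.36.0.0 - 150.36.255.255) does not contain 150.37.143.43
Longest matching prefix is /15 -> next hop ISP-GW.

ISP-GW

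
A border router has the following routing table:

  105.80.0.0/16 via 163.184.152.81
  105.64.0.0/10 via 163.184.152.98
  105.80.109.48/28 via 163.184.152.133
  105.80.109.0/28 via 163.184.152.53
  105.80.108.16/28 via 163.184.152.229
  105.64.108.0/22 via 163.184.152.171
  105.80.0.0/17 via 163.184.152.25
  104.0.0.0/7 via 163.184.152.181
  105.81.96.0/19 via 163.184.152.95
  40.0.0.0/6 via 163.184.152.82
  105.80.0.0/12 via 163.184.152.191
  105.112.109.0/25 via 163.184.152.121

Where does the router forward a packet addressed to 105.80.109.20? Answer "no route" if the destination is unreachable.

163.184.152.25

Routes whose prefix contains 105.80.109.20:
  104.0.0.0/7 (104.0.0.0 - 105.255.255.255) -> 163.184.152.181
  105.64.0.0/10 (105.64.0.0 - 105.127.255.255) -> 163.184.152.98
  105.80.0.0/12 (105.80.0.0 - 105.95.255.255) -> 163.184.152.191
  105.80.0.0/16 (105.80.0.0 - 105.80.255.255) -> 163.184.152.81
  105.80.0.0/17 (105.80.0.0 - 105.80.127.255) -> 163.184.152.25
More-specific entries that do NOT match:
  105.80.109.48/28 (105.80.109.48 - 105.80.109.63) does not contain 105.80.109.20
  105.80.109.0/28 (105.80.109.0 - 105.80.109.15) does not contain 105.80.109.20
  105.80.108.16/28 (105.80.108.16 - 105.80.108.31) does not contain 105.80.109.20
  105.112.109.0/25 (105.112.109.0 - 105.112.109.127) does not contain 105.80.109.20
  105.64.108.0/22 (105.64.108.0 - 105.64.111.255) does not contain 105.80.109.20
  105.81.96.0/19 (105.81.96.0 - 105.81.127.255) does not contain 105.80.109.20
Longest matching prefix is /17 -> next hop 163.184.152.25.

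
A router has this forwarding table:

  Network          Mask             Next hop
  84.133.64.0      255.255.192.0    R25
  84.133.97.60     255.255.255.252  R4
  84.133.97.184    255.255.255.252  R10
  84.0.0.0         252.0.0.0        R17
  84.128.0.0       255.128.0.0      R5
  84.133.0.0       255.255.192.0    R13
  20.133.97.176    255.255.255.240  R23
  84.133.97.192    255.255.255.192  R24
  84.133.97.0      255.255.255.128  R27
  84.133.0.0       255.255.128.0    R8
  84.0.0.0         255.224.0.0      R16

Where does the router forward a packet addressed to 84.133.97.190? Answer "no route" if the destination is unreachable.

Routes whose prefix contains 84.133.97.190:
  84.0.0.0/6 (84.0.0.0 - 87.255.255.255) -> R17
  84.128.0.0/9 (84.128.0.0 - 84.255.255.255) -> R5
  84.133.0.0/17 (84.133.0.0 - 84.133.127.255) -> R8
  84.133.64.0/18 (84.133.64.0 - 84.133.127.255) -> R25
More-specific entries that do NOT match:
  84.133.97.60/30 (84.133.97.60 - 84.133.97.63) does not contain 84.133.97.190
  84.133.97.184/30 (84.133.97.184 - 84.133.97.187) does not contain 84.133.97.190
  20.133.97.176/28 (20.133.97.176 - 20.133.97.191) does not contain 84.133.97.190
  84.133.97.192/26 (84.133.97.192 - 84.133.97.255) does not contain 84.133.97.190
  84.133.97.0/25 (84.133.97.0 - 84.133.97.127) does not contain 84.133.97.190
Longest matching prefix is /18 -> next hop R25.

R25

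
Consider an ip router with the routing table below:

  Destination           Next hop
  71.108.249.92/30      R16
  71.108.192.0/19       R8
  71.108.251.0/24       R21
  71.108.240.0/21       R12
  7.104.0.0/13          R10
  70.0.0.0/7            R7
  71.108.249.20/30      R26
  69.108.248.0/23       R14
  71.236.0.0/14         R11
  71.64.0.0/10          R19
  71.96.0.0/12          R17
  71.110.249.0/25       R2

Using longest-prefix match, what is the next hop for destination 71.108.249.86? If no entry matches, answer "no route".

R17

Routes whose prefix contains 71.108.249.86:
  70.0.0.0/7 (70.0.0.0 - 71.255.255.255) -> R7
  71.64.0.0/10 (71.64.0.0 - 71.127.255.255) -> R19
  71.96.0.0/12 (71.96.0.0 - 71.111.255.255) -> R17
More-specific entries that do NOT match:
  71.108.249.92/30 (71.108.249.92 - 71.108.249.95) does not contain 71.108.249.86
  71.108.249.20/30 (71.108.249.20 - 71.108.249.23) does not contain 71.108.249.86
  71.110.249.0/25 (71.110.249.0 - 71.110.249.127) does not contain 71.108.249.86
  71.108.251.0/24 (71.108.251.0 - 71.108.251.255) does not contain 71.108.249.86
  69.108.248.0/23 (69.108.248.0 - 69.108.249.255) does not contain 71.108.249.86
  71.108.240.0/21 (71.108.240.0 - 71.108.247.255) does not contain 71.108.249.86
  71.108.192.0/19 (71.108.192.0 - 71.108.223.255) does not contain 71.108.249.86
  71.236.0.0/14 (71.236.0.0 - 71.239.255.255) does not contain 71.108.249.86
  7.104.0.0/13 (7.104.0.0 - 7.111.255.255) does not contain 71.108.249.86
Longest matching prefix is /12 -> next hop R17.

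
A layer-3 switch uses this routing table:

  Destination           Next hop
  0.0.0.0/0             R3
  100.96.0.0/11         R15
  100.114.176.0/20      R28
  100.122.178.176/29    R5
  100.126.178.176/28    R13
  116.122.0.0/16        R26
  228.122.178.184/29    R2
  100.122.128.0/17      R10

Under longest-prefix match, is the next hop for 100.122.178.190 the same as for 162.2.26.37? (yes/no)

no

100.122.178.190: longest match 100.122.128.0/17 -> R10
162.2.26.37: longest match 0.0.0.0/0 -> R3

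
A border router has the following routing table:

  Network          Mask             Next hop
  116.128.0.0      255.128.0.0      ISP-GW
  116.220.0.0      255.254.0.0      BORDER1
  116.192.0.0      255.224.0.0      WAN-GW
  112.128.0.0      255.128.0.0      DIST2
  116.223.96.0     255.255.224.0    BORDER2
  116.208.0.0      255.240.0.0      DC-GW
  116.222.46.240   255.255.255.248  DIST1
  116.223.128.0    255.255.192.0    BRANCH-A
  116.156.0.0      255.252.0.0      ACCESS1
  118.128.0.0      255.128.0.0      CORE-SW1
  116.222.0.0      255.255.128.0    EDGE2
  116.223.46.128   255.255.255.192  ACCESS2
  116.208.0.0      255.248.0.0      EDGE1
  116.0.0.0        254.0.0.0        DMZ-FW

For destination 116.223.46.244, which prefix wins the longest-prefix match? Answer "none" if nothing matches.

116.208.0.0/12

Entries matching 116.223.46.244:
  116.0.0.0/7 (116.0.0.0 - 117.255.255.255)
  116.128.0.0/9 (116.128.0.0 - 116.255.255.255)
  116.192.0.0/11 (116.192.0.0 - 116.223.255.255)
  116.208.0.0/12 (116.208.0.0 - 116.223.255.255)
Most specific is 116.208.0.0/12.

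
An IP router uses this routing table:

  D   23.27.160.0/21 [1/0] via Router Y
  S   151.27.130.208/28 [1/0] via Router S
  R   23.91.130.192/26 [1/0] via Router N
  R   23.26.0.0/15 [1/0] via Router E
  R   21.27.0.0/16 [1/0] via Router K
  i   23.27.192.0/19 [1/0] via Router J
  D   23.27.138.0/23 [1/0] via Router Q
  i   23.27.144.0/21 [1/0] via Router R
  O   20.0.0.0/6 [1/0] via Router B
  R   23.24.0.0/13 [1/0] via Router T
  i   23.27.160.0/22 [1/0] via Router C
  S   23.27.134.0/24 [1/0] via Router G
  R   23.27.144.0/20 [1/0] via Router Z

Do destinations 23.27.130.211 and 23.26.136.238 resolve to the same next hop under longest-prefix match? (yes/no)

23.27.130.211: longest match 23.26.0.0/15 -> Router E
23.26.136.238: longest match 23.26.0.0/15 -> Router E

yes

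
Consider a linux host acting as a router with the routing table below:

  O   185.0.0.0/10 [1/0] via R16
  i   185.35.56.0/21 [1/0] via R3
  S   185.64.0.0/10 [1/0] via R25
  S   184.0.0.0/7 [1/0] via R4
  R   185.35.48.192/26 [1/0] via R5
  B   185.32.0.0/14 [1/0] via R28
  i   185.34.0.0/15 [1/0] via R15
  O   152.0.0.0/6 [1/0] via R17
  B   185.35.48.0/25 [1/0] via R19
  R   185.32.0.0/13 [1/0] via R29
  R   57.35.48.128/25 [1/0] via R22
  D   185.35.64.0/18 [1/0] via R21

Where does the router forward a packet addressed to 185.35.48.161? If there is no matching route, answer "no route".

Routes whose prefix contains 185.35.48.161:
  184.0.0.0/7 (184.0.0.0 - 185.255.255.255) -> R4
  185.0.0.0/10 (185.0.0.0 - 185.63.255.255) -> R16
  185.32.0.0/13 (185.32.0.0 - 185.39.255.255) -> R29
  185.32.0.0/14 (185.32.0.0 - 185.35.255.255) -> R28
  185.34.0.0/15 (185.34.0.0 - 185.35.255.255) -> R15
More-specific entries that do NOT match:
  185.35.48.192/26 (185.35.48.192 - 185.35.48.255) does not contain 185.35.48.161
  185.35.48.0/25 (185.35.48.0 - 185.35.48.127) does not contain 185.35.48.161
  57.35.48.128/25 (57.35.48.128 - 57.35.48.255) does not contain 185.35.48.161
  185.35.56.0/21 (185.35.56.0 - 185.35.63.255) does not contain 185.35.48.161
  185.35.64.0/18 (185.35.64.0 - 185.35.127.255) does not contain 185.35.48.161
Longest matching prefix is /15 -> next hop R15.

R15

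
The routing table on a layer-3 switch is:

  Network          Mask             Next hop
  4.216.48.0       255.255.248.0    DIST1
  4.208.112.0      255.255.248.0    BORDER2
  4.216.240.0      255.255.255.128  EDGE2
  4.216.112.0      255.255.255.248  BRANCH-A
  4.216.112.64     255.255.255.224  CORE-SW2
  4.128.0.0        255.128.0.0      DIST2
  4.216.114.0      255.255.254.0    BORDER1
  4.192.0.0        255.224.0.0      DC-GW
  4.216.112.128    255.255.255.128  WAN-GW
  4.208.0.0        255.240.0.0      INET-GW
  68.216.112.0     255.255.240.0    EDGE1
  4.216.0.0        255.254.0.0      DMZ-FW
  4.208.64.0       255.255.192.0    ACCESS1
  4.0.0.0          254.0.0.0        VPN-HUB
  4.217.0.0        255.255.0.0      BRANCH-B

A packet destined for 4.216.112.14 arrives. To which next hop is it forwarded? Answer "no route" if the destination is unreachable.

Routes whose prefix contains 4.216.112.14:
  4.0.0.0/7 (4.0.0.0 - 5.255.255.255) -> VPN-HUB
  4.128.0.0/9 (4.128.0.0 - 4.255.255.255) -> DIST2
  4.192.0.0/11 (4.192.0.0 - 4.223.255.255) -> DC-GW
  4.208.0.0/12 (4.208.0.0 - 4.223.255.255) -> INET-GW
  4.216.0.0/15 (4.216.0.0 - 4.217.255.255) -> DMZ-FW
More-specific entries that do NOT match:
  4.216.112.0/29 (4.216.112.0 - 4.216.112.7) does not contain 4.216.112.14
  4.216.112.64/27 (4.216.112.64 - 4.216.112.95) does not contain 4.216.112.14
  4.216.240.0/25 (4.216.240.0 - 4.216.240.127) does not contain 4.216.112.14
  4.216.112.128/25 (4.216.112.128 - 4.216.112.255) does not contain 4.216.112.14
  4.216.114.0/23 (4.216.114.0 - 4.216.115.255) does not contain 4.216.112.14
  4.216.48.0/21 (4.216.48.0 - 4.216.55.255) does not contain 4.216.112.14
  4.208.112.0/21 (4.208.112.0 - 4.208.119.255) does not contain 4.216.112.14
  68.216.112.0/20 (68.216.112.0 - 68.216.127.255) does not contain 4.216.112.14
  4.208.64.0/18 (4.208.64.0 - 4.208.127.255) does not contain 4.216.112.14
  4.217.0.0/16 (4.217.0.0 - 4.217.255.255) does not contain 4.216.112.14
Longest matching prefix is /15 -> next hop DMZ-FW.

DMZ-FW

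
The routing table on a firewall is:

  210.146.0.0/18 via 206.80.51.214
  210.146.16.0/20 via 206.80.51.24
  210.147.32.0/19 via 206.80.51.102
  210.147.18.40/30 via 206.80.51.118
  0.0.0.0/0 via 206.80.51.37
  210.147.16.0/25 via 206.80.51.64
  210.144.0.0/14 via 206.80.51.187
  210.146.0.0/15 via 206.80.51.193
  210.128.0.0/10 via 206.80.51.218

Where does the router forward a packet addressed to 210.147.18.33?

206.80.51.193

Routes whose prefix contains 210.147.18.33:
  0.0.0.0/0 (default, matches everything) -> 206.80.51.37
  210.128.0.0/10 (210.128.0.0 - 210.191.255.255) -> 206.80.51.218
  210.144.0.0/14 (210.144.0.0 - 210.147.255.255) -> 206.80.51.187
  210.146.0.0/15 (210.146.0.0 - 210.147.255.255) -> 206.80.51.193
More-specific entries that do NOT match:
  210.147.18.40/30 (210.147.18.40 - 210.147.18.43) does not contain 210.147.18.33
  210.147.16.0/25 (210.147.16.0 - 210.147.16.127) does not contain 210.147.18.33
  210.146.16.0/20 (210.146.16.0 - 210.146.31.255) does not contain 210.147.18.33
  210.147.32.0/19 (210.147.32.0 - 210.147.63.255) does not contain 210.147.18.33
  210.146.0.0/18 (210.146.0.0 - 210.146.63.255) does not contain 210.147.18.33
Longest matching prefix is /15 -> next hop 206.80.51.193.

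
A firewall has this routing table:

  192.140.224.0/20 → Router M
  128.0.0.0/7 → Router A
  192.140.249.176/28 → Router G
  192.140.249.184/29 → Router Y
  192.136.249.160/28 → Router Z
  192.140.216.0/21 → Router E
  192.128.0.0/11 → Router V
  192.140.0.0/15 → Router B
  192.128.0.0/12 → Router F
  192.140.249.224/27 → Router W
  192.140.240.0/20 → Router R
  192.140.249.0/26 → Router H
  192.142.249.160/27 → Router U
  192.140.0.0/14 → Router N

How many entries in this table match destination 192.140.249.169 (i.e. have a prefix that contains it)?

Prefixes containing 192.140.249.169:
  192.128.0.0/11 (192.128.0.0 - 192.159.255.255)
  192.128.0.0/12 (192.128.0.0 - 192.143.255.255)
  192.140.0.0/14 (192.140.0.0 - 192.143.255.255)
  192.140.0.0/15 (192.140.0.0 - 192.141.255.255)
  192.140.240.0/20 (192.140.240.0 - 192.140.255.255)
Total matching entries: 5.

5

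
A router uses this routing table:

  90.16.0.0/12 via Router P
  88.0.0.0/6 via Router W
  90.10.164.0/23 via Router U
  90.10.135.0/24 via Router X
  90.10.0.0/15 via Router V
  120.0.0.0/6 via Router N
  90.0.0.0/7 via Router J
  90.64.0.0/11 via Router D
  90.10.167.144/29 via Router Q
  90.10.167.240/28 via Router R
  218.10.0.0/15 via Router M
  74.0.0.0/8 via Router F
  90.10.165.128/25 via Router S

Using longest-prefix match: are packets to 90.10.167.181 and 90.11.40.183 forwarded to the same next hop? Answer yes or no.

90.10.167.181: longest match 90.10.0.0/15 -> Router V
90.11.40.183: longest match 90.10.0.0/15 -> Router V

yes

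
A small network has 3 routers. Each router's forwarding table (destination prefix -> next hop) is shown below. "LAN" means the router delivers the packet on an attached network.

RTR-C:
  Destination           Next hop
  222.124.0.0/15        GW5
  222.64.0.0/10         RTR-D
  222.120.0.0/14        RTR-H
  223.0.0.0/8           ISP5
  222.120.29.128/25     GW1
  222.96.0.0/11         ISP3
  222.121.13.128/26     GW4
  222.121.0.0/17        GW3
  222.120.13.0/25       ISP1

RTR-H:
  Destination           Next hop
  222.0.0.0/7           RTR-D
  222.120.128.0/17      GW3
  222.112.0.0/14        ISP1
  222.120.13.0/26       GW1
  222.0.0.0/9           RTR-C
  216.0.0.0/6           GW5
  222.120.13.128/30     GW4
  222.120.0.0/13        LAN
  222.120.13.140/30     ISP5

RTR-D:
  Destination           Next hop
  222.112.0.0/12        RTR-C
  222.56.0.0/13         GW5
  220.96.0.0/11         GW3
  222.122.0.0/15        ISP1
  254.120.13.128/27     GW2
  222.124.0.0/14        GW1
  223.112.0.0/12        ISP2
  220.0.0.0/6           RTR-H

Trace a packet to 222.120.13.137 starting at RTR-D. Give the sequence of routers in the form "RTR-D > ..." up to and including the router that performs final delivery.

RTR-D > RTR-C > RTR-H

At RTR-D: longest match for 222.120.13.137 is 222.112.0.0/12 -> RTR-C
At RTR-C: longest match for 222.120.13.137 is 222.120.0.0/14 -> RTR-H
At RTR-H: longest match for 222.120.13.137 is 222.120.0.0/13 -> LAN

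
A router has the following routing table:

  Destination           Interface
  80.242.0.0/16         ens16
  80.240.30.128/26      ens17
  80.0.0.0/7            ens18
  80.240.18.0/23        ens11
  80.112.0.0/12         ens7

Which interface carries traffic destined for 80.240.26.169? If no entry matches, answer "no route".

ens18

Routes whose prefix contains 80.240.26.169:
  80.0.0.0/7 (80.0.0.0 - 81.255.255.255) -> ens18
More-specific entries that do NOT match:
  80.240.30.128/26 (80.240.30.128 - 80.240.30.191) does not contain 80.240.26.169
  80.240.18.0/23 (80.240.18.0 - 80.240.19.255) does not contain 80.240.26.169
  80.242.0.0/16 (80.242.0.0 - 80.242.255.255) does not contain 80.240.26.169
  80.112.0.0/12 (80.112.0.0 - 80.127.255.255) does not contain 80.240.26.169
Longest matching prefix is /7 -> interface ens18.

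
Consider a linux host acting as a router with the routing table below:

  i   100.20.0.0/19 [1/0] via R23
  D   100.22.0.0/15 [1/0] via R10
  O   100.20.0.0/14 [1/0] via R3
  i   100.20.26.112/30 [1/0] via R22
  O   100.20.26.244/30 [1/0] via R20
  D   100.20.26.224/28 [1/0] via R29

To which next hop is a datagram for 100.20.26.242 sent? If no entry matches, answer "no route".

R23

Routes whose prefix contains 100.20.26.242:
  100.20.0.0/14 (100.20.0.0 - 100.23.255.255) -> R3
  100.20.0.0/19 (100.20.0.0 - 100.20.31.255) -> R23
More-specific entries that do NOT match:
  100.20.26.112/30 (100.20.26.112 - 100.20.26.115) does not contain 100.20.26.242
  100.20.26.244/30 (100.20.26.244 - 100.20.26.247) does not contain 100.20.26.242
  100.20.26.224/28 (100.20.26.224 - 100.20.26.239) does not contain 100.20.26.242
Longest matching prefix is /19 -> next hop R23.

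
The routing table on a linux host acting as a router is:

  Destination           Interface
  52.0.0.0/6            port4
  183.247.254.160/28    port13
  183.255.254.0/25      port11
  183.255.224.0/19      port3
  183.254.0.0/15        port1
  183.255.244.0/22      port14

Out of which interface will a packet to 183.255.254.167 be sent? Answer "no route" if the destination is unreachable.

port3

Routes whose prefix contains 183.255.254.167:
  183.254.0.0/15 (183.254.0.0 - 183.255.255.255) -> port1
  183.255.224.0/19 (183.255.224.0 - 183.255.255.255) -> port3
More-specific entries that do NOT match:
  183.247.254.160/28 (183.247.254.160 - 183.247.254.175) does not contain 183.255.254.167
  183.255.254.0/25 (183.255.254.0 - 183.255.254.127) does not contain 183.255.254.167
  183.255.244.0/22 (183.255.244.0 - 183.255.247.255) does not contain 183.255.254.167
Longest matching prefix is /19 -> interface port3.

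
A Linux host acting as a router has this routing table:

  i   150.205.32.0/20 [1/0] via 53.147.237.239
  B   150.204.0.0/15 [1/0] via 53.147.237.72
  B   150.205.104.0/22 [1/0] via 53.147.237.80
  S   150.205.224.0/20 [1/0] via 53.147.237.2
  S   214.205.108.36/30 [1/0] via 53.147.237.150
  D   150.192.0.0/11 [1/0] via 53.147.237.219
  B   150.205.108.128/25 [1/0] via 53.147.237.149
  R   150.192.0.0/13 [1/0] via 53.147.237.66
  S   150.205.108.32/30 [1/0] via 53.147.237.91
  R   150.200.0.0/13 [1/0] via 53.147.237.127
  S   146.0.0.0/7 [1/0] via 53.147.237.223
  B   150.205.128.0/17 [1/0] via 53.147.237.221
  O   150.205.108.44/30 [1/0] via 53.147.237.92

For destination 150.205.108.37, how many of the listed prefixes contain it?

3

Prefixes containing 150.205.108.37:
  150.192.0.0/11 (150.192.0.0 - 150.223.255.255)
  150.200.0.0/13 (150.200.0.0 - 150.207.255.255)
  150.204.0.0/15 (150.204.0.0 - 150.205.255.255)
Total matching entries: 3.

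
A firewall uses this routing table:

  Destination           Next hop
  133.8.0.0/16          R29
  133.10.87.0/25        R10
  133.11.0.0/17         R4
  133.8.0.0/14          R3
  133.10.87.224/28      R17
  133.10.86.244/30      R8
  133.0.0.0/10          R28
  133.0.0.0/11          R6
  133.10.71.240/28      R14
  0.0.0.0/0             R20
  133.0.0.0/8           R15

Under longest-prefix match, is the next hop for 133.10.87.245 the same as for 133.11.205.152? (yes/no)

yes

133.10.87.245: longest match 133.8.0.0/14 -> R3
133.11.205.152: longest match 133.8.0.0/14 -> R3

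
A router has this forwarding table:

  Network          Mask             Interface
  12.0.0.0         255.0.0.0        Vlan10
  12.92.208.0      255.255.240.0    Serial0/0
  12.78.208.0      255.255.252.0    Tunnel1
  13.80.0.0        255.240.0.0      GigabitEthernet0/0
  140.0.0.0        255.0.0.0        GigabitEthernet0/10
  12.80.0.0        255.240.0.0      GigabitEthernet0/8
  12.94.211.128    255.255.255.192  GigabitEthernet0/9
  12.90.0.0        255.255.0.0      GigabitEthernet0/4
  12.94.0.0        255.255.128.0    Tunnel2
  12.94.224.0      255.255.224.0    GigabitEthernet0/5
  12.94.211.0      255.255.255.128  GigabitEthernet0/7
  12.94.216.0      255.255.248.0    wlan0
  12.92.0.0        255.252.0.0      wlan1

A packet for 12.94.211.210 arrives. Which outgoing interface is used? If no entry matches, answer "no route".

Routes whose prefix contains 12.94.211.210:
  12.0.0.0/8 (12.0.0.0 - 12.255.255.255) -> Vlan10
  12.80.0.0/12 (12.80.0.0 - 12.95.255.255) -> GigabitEthernet0/8
  12.92.0.0/14 (12.92.0.0 - 12.95.255.255) -> wlan1
More-specific entries that do NOT match:
  12.94.211.128/26 (12.94.211.128 - 12.94.211.191) does not contain 12.94.211.210
  12.94.211.0/25 (12.94.211.0 - 12.94.211.127) does not contain 12.94.211.210
  12.78.208.0/22 (12.78.208.0 - 12.78.211.255) does not contain 12.94.211.210
  12.94.216.0/21 (12.94.216.0 - 12.94.223.255) does not contain 12.94.211.210
  12.92.208.0/20 (12.92.208.0 - 12.92.223.255) does not contain 12.94.211.210
  12.94.224.0/19 (12.94.224.0 - 12.94.255.255) does not contain 12.94.211.210
  12.94.0.0/17 (12.94.0.0 - 12.94.127.255) does not contain 12.94.211.210
  12.90.0.0/16 (12.90.0.0 - 12.90.255.255) does not contain 12.94.211.210
Longest matching prefix is /14 -> interface wlan1.

wlan1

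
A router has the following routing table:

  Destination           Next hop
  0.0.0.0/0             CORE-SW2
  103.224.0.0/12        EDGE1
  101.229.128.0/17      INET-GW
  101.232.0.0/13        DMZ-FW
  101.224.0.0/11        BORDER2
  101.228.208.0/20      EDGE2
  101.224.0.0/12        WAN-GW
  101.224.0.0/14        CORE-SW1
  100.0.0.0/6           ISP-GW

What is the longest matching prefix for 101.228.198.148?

Entries matching 101.228.198.148:
  0.0.0.0/0 (default, matches everything)
  100.0.0.0/6 (100.0.0.0 - 103.255.255.255)
  101.224.0.0/11 (101.224.0.0 - 101.255.255.255)
  101.224.0.0/12 (101.224.0.0 - 101.239.255.255)
Most specific is 101.224.0.0/12.

101.224.0.0/12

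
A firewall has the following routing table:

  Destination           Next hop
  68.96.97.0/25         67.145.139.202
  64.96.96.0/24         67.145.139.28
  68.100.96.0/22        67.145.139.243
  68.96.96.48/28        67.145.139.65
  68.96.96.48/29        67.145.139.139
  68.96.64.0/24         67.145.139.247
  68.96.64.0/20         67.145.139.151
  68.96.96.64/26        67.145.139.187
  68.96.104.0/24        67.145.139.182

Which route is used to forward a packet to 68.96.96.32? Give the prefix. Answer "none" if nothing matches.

none

68.96.96.32 is outside every listed prefix and there is no default route.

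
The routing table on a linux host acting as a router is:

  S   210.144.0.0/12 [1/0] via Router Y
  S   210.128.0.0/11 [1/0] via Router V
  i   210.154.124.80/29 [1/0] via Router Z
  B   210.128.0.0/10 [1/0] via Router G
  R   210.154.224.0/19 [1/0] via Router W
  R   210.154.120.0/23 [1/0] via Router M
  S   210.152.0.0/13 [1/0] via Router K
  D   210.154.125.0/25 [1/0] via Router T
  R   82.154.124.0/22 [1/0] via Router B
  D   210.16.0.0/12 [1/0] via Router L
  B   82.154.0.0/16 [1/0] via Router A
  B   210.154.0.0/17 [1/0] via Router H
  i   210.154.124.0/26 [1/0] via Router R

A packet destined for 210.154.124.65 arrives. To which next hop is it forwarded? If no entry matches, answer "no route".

Router H

Routes whose prefix contains 210.154.124.65:
  210.128.0.0/10 (210.128.0.0 - 210.191.255.255) -> Router G
  210.128.0.0/11 (210.128.0.0 - 210.159.255.255) -> Router V
  210.144.0.0/12 (210.144.0.0 - 210.159.255.255) -> Router Y
  210.152.0.0/13 (210.152.0.0 - 210.159.255.255) -> Router K
  210.154.0.0/17 (210.154.0.0 - 210.154.127.255) -> Router H
More-specific entries that do NOT match:
  210.154.124.80/29 (210.154.124.80 - 210.154.124.87) does not contain 210.154.124.65
  210.154.124.0/26 (210.154.124.0 - 210.154.124.63) does not contain 210.154.124.65
  210.154.125.0/25 (210.154.125.0 - 210.154.125.127) does not contain 210.154.124.65
  210.154.120.0/23 (210.154.120.0 - 210.154.121.255) does not contain 210.154.124.65
  82.154.124.0/22 (82.154.124.0 - 82.154.127.255) does not contain 210.154.124.65
  210.154.224.0/19 (210.154.224.0 - 210.154.255.255) does not contain 210.154.124.65
Longest matching prefix is /17 -> next hop Router H.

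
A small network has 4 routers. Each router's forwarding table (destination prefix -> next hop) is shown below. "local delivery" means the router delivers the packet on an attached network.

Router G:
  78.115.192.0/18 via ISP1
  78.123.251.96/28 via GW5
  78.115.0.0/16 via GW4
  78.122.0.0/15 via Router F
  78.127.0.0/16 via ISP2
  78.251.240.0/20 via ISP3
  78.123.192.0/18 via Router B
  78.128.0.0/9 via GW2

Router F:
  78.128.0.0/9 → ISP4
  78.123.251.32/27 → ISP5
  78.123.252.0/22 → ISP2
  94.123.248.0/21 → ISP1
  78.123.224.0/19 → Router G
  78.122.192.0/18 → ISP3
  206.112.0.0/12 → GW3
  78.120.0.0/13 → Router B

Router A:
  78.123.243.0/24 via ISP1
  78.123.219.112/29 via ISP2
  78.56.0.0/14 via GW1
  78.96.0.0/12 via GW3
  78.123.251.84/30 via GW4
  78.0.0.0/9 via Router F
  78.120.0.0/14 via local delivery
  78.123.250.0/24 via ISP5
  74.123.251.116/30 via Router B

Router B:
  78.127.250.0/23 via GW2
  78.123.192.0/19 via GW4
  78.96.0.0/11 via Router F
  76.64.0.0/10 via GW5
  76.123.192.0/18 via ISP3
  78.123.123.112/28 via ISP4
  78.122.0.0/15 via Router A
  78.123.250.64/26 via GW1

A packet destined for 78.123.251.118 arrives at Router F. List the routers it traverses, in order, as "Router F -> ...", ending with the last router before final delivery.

Router F -> Router G -> Router B -> Router A

At Router F: longest match for 78.123.251.118 is 78.123.224.0/19 -> Router G
At Router G: longest match for 78.123.251.118 is 78.123.192.0/18 -> Router B
At Router B: longest match for 78.123.251.118 is 78.122.0.0/15 -> Router A
At Router A: longest match for 78.123.251.118 is 78.120.0.0/14 -> local delivery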